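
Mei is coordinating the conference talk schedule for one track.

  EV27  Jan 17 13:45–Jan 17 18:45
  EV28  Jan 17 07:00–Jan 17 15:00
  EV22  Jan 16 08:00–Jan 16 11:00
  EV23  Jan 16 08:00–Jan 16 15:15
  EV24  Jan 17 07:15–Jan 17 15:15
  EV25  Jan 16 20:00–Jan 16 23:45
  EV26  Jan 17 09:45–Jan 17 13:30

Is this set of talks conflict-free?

Sorted by start: EV22, EV23, EV25, EV28, EV24, EV26, EV27.
EV23 starts before EV22 ends → EV22 and EV23 overlap.
That's a conflict, so the schedule is not conflict-free.

No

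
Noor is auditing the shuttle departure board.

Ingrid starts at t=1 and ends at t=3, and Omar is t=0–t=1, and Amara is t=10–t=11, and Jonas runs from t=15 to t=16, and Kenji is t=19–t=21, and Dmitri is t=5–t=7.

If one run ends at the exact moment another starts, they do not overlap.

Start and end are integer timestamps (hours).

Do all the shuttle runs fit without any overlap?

Yes

Sorted by start: Omar, Ingrid, Dmitri, Amara, Jonas, Kenji.
Ingrid starts exactly when Omar ends (back-to-back, no overlap); Omar is clear from here.
Dmitri starts after Ingrid ends; Ingrid is clear from here.
Amara starts after Dmitri ends; Dmitri is clear from here.
Jonas starts after Amara ends; Amara is clear from here.
Kenji starts after Jonas ends.
Every pair is clear; the schedule has no overlaps.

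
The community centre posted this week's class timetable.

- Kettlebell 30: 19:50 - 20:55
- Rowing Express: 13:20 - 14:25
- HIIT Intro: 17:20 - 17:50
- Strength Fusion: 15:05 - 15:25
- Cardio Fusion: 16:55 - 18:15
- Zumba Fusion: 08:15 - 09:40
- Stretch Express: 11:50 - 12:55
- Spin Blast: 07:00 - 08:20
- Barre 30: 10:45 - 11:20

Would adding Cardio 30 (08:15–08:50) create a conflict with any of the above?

Spin Blast: starts 07:00 before Cardio 30 ends 08:50, and ends 08:20 after Cardio 30 starts 08:15 → overlap.
Zumba Fusion: starts 08:15 before Cardio 30 ends 08:50, and ends 09:40 after Cardio 30 starts 08:15 → overlap.
Barre 30: starts 10:45 at or after Cardio 30 ends 08:50 → clear.
Stretch Express: starts 11:50 at or after Cardio 30 ends 08:50 → clear.
Rowing Express: starts 13:20 at or after Cardio 30 ends 08:50 → clear.
Strength Fusion: starts 15:05 at or after Cardio 30 ends 08:50 → clear.
Cardio Fusion: starts 16:55 at or after Cardio 30 ends 08:50 → clear.
HIIT Intro: starts 17:20 at or after Cardio 30 ends 08:50 → clear.
Kettlebell 30: starts 19:50 at or after Cardio 30 ends 08:50 → clear.
Cardio 30 overlaps Spin Blast, Zumba Fusion.

Yes — it overlaps Spin Blast, Zumba Fusion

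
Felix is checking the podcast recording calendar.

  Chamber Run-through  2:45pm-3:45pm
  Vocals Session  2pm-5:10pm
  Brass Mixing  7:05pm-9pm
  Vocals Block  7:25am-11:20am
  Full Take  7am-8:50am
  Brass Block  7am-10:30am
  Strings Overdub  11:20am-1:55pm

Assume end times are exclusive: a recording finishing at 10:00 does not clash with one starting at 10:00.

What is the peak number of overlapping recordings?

3

Sweep the timeline, counting +1 at each start and −1 at each end (ends before starts at a tie):
7am start Brass Block → 1
7am start Full Take → 2
7:25am start Vocals Block → 3
8:50am end Full Take → 2
10:30am end Brass Block → 1
11:20am end Vocals Block → 0
11:20am start Strings Overdub → 1
1:55pm end Strings Overdub → 0
2pm start Vocals Session → 1
2:45pm start Chamber Run-through → 2
3:45pm end Chamber Run-through → 1
5:10pm end Vocals Session → 0
7:05pm start Brass Mixing → 1
9pm end Brass Mixing → 0
Peak is 3, at 7:25am (Brass Block, Full Take, Vocals Block).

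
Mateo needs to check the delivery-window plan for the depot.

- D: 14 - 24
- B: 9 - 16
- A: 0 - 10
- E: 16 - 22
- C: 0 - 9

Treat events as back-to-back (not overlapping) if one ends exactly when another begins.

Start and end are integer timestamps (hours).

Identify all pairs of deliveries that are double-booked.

Sorted by start: A, C, B, D, E.
C starts before A ends → A and C overlap.
B starts before A ends → A and B overlap.
D starts after A ends — done with A.
B starts exactly when C ends (back-to-back, no overlap) — done with C.
D starts before B ends → B and D overlap.
E starts exactly when B ends (back-to-back, no overlap).
E starts before D ends → D and E overlap.

A & B, A & C, B & D, D & E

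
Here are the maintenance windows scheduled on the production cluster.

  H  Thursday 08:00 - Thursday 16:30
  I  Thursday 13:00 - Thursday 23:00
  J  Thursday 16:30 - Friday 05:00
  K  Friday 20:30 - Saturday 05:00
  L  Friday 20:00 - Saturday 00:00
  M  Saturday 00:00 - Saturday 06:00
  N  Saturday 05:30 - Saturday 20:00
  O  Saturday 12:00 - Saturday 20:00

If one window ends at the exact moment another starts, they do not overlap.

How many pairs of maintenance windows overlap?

Sorted by start: H, I, J, L, K, M, N, O.
I starts before H ends → H and I overlap.
J starts exactly when H ends (back-to-back, no overlap), so H has no further overlaps.
J starts before I ends → I and J overlap.
L starts after I ends, so I has no further overlaps.
L starts after J ends, so J has no further overlaps.
K starts before L ends → L and K overlap.
M starts exactly when L ends (back-to-back, no overlap), so L has no further overlaps.
M starts before K ends → K and M overlap.
N starts after K ends, so K has no further overlaps.
N starts before M ends → M and N overlap.
O starts after M ends.
O starts before N ends → N and O overlap.
Overlapping pairs: H & I, I & J, K & L, K & M, M & N, N & O — 6 in total.

6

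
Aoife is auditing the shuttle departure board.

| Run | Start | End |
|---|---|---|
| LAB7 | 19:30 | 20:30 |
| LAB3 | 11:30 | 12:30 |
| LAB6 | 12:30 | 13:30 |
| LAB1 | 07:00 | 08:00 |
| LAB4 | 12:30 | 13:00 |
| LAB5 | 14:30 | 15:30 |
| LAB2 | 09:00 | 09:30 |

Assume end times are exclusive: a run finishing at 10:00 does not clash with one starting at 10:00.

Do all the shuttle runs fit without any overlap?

Check each pair: they overlap iff neither finishes before the other starts.
Sorted by start: LAB1, LAB2, LAB3, LAB4, LAB6, LAB5, LAB7.
LAB2 starts after LAB1 ends, so nothing later overlaps LAB1 either.
LAB3 starts after LAB2 ends, so nothing later overlaps LAB2 either.
LAB4 starts exactly when LAB3 ends (back-to-back, no overlap), so nothing later overlaps LAB3 either.
LAB6 starts before LAB4 ends → LAB4 and LAB6 overlap.
That's a conflict, so the schedule is not conflict-free.

No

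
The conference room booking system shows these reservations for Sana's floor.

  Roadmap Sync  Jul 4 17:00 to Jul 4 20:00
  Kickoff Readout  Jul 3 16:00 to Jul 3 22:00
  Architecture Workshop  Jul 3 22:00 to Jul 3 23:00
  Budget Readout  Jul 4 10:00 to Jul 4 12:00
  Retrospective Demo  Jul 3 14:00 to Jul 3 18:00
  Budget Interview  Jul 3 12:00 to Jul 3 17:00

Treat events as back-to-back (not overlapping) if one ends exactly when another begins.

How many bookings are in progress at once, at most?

Sweep the timeline, counting +1 at each start and −1 at each end (ends before starts at a tie):
Jul 3 12:00 start Budget Interview → 1
Jul 3 14:00 start Retrospective Demo → 2
Jul 3 16:00 start Kickoff Readout → 3
Jul 3 17:00 end Budget Interview → 2
Jul 3 18:00 end Retrospective Demo → 1
Jul 3 22:00 end Kickoff Readout → 0
Jul 3 22:00 start Architecture Workshop → 1
Jul 3 23:00 end Architecture Workshop → 0
Jul 4 10:00 start Budget Readout → 1
Jul 4 12:00 end Budget Readout → 0
Jul 4 17:00 start Roadmap Sync → 1
Jul 4 20:00 end Roadmap Sync → 0
Peak is 3, at Jul 3 16:00 (Budget Interview, Kickoff Readout, Retrospective Demo).

3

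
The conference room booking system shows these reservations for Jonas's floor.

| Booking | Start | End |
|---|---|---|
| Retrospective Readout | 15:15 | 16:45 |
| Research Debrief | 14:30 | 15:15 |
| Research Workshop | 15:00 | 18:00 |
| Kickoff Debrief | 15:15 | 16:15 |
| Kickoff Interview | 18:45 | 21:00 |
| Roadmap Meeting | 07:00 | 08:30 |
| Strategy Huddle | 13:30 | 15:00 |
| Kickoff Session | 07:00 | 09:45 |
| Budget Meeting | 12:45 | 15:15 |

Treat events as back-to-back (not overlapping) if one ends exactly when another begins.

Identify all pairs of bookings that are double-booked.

Budget Meeting & Research Debrief, Budget Meeting & Research Workshop, Budget Meeting & Strategy Huddle, Kickoff Debrief & Research Workshop, Kickoff Debrief & Retrospective Readout, Kickoff Session & Roadmap Meeting, Research Debrief & Research Workshop, Research Debrief & Strategy Huddle, Research Workshop & Retrospective Readout

Two intervals overlap when each starts before the other ends.
Sorted by start: Kickoff Session, Roadmap Meeting, Budget Meeting, Strategy Huddle, Research Debrief, Research Workshop, Retrospective Readout, Kickoff Debrief, Kickoff Interview.
Roadmap Meeting starts before Kickoff Session ends → Kickoff Session and Roadmap Meeting overlap.
Budget Meeting starts after Kickoff Session ends, so Kickoff Session has no further overlaps.
Budget Meeting starts after Roadmap Meeting ends, so Roadmap Meeting has no further overlaps.
Strategy Huddle starts before Budget Meeting ends → Budget Meeting and Strategy Huddle overlap.
Research Debrief starts before Budget Meeting ends → Budget Meeting and Research Debrief overlap.
Research Workshop starts before Budget Meeting ends → Budget Meeting and Research Workshop overlap.
Retrospective Readout starts exactly when Budget Meeting ends (back-to-back, no overlap), so Budget Meeting has no further overlaps.
Research Debrief starts before Strategy Huddle ends → Strategy Huddle and Research Debrief overlap.
Research Workshop starts exactly when Strategy Huddle ends (back-to-back, no overlap), so Strategy Huddle has no further overlaps.
Research Workshop starts before Research Debrief ends → Research Debrief and Research Workshop overlap.
Retrospective Readout starts exactly when Research Debrief ends (back-to-back, no overlap), so Research Debrief has no further overlaps.
Retrospective Readout starts before Research Workshop ends → Research Workshop and Retrospective Readout overlap.
Kickoff Debrief starts before Research Workshop ends → Research Workshop and Kickoff Debrief overlap.
Kickoff Interview starts after Research Workshop ends.
Kickoff Debrief starts before Retrospective Readout ends → Retrospective Readout and Kickoff Debrief overlap.
Kickoff Interview starts after Retrospective Readout ends.
Kickoff Interview starts after Kickoff Debrief ends.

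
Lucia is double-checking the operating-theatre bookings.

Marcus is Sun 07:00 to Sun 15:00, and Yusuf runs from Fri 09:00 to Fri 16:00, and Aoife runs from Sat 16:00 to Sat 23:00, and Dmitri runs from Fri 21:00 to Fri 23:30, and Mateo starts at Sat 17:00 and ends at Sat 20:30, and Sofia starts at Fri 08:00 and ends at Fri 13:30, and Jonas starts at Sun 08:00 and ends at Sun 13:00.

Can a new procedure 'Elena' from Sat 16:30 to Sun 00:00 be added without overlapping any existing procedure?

Sofia: ends Fri 13:30 at or before Elena starts Sat 16:30 → clear.
Yusuf: ends Fri 16:00 at or before Elena starts Sat 16:30 → clear.
Dmitri: ends Fri 23:30 at or before Elena starts Sat 16:30 → clear.
Aoife: starts Sat 16:00 before Elena ends Sun 00:00, and ends Sat 23:00 after Elena starts Sat 16:30 → overlap.
Mateo: starts Sat 17:00 before Elena ends Sun 00:00, and ends Sat 20:30 after Elena starts Sat 16:30 → overlap.
Marcus: starts Sun 07:00 at or after Elena ends Sun 00:00 → clear.
Jonas: starts Sun 08:00 at or after Elena ends Sun 00:00 → clear.
Elena overlaps Aoife, Mateo.

No — it overlaps Aoife, Mateo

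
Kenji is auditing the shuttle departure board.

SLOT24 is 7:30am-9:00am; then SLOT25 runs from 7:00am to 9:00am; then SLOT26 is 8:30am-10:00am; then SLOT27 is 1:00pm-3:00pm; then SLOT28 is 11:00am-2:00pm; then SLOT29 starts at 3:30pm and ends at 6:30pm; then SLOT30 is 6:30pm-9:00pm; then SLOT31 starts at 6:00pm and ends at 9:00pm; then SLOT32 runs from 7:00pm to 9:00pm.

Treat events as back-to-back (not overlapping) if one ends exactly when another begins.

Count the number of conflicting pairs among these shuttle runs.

8

Sorted by start: SLOT25, SLOT24, SLOT26, SLOT28, SLOT27, SLOT29, SLOT31, SLOT30, SLOT32.
SLOT24 starts before SLOT25 ends → SLOT25 and SLOT24 overlap.
SLOT26 starts before SLOT25 ends → SLOT25 and SLOT26 overlap.
SLOT28 starts after SLOT25 ends — done with SLOT25.
SLOT26 starts before SLOT24 ends → SLOT24 and SLOT26 overlap.
SLOT28 starts after SLOT24 ends — done with SLOT24.
SLOT28 starts after SLOT26 ends — done with SLOT26.
SLOT27 starts before SLOT28 ends → SLOT28 and SLOT27 overlap.
SLOT29 starts after SLOT28 ends — done with SLOT28.
SLOT29 starts after SLOT27 ends — done with SLOT27.
SLOT31 starts before SLOT29 ends → SLOT29 and SLOT31 overlap.
SLOT30 starts exactly when SLOT29 ends (back-to-back, no overlap) — done with SLOT29.
SLOT30 starts before SLOT31 ends → SLOT31 and SLOT30 overlap.
SLOT32 starts before SLOT31 ends → SLOT31 and SLOT32 overlap.
SLOT32 starts before SLOT30 ends → SLOT30 and SLOT32 overlap.
Overlapping pairs: SLOT24 & SLOT25, SLOT24 & SLOT26, SLOT25 & SLOT26, SLOT27 & SLOT28, SLOT29 & SLOT31, SLOT30 & SLOT31, SLOT30 & SLOT32, SLOT31 & SLOT32 — 8 in total.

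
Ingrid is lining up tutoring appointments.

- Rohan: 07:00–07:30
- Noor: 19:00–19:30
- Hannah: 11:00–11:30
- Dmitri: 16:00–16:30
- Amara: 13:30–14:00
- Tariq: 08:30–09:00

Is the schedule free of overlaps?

Check each pair: they overlap iff neither finishes before the other starts.
Sorted by start: Rohan, Tariq, Hannah, Amara, Dmitri, Noor.
Tariq starts after Rohan ends, so nothing later overlaps Rohan either.
Hannah starts after Tariq ends, so nothing later overlaps Tariq either.
Amara starts after Hannah ends, so nothing later overlaps Hannah either.
Dmitri starts after Amara ends, so nothing later overlaps Amara either.
Noor starts after Dmitri ends.
Every pair is clear; the schedule has no overlaps.

Yes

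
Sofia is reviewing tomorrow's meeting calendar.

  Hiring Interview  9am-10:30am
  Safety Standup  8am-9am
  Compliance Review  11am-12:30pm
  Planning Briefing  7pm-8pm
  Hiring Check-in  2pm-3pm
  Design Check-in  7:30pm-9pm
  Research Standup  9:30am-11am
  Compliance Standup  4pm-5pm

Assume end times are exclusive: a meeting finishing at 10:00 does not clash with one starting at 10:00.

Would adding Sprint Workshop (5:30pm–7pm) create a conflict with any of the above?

Safety Standup: ends 9am at or before Sprint Workshop starts 5:30pm → clear.
Hiring Interview: ends 10:30am at or before Sprint Workshop starts 5:30pm → clear.
Research Standup: ends 11am at or before Sprint Workshop starts 5:30pm → clear.
Compliance Review: ends 12:30pm at or before Sprint Workshop starts 5:30pm → clear.
Hiring Check-in: ends 3pm at or before Sprint Workshop starts 5:30pm → clear.
Compliance Standup: ends 5pm at or before Sprint Workshop starts 5:30pm → clear.
Planning Briefing: starts 7pm at or after Sprint Workshop ends 7pm → clear.
Design Check-in: starts 7:30pm at or after Sprint Workshop ends 7pm → clear.

No — it doesn't clash with anything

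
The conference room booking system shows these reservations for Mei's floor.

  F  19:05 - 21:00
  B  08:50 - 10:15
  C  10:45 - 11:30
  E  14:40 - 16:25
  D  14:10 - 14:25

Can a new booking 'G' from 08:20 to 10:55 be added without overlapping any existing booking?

B: starts 08:50 before G ends 10:55, and ends 10:15 after G starts 08:20 → overlap.
C: starts 10:45 before G ends 10:55, and ends 11:30 after G starts 08:20 → overlap.
D: starts 14:10 at or after G ends 10:55 → clear.
E: starts 14:40 at or after G ends 10:55 → clear.
F: starts 19:05 at or after G ends 10:55 → clear.
G overlaps B, C.

No — it overlaps B, C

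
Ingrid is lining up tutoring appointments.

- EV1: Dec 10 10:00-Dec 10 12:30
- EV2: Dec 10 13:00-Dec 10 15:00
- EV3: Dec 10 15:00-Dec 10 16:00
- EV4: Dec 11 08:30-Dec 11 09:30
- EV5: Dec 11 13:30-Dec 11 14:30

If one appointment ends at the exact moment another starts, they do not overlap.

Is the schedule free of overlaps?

Sorted by start: EV1, EV2, EV3, EV4, EV5.
EV2 starts after EV1 ends, so EV1 has no further overlaps.
EV3 starts exactly when EV2 ends (back-to-back, no overlap), so EV2 has no further overlaps.
EV4 starts after EV3 ends, so EV3 has no further overlaps.
EV5 starts after EV4 ends.
Every pair is clear; the schedule has no overlaps.

Yes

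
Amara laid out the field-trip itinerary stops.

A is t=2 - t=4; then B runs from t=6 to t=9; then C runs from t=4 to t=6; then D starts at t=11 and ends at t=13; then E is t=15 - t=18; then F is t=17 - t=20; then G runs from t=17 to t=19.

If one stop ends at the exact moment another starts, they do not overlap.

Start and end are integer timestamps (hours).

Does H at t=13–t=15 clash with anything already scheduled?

No — it doesn't clash with anything

A: ends t=4 at or before H starts t=13 → clear.
C: ends t=6 at or before H starts t=13 → clear.
B: ends t=9 at or before H starts t=13 → clear.
D: ends t=13 at or before H starts t=13 → clear.
E: starts t=15 at or after H ends t=15 → clear.
F: starts t=17 at or after H ends t=15 → clear.
G: starts t=17 at or after H ends t=15 → clear.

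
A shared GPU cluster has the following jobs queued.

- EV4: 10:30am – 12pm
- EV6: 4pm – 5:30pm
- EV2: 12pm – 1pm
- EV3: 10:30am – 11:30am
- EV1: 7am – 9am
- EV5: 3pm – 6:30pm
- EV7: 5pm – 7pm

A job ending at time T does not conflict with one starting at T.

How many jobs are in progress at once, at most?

3

Sweep the timeline, counting +1 at each start and −1 at each end (ends before starts at a tie):
7am start EV1 → 1
9am end EV1 → 0
10:30am start EV3 → 1
10:30am start EV4 → 2
11:30am end EV3 → 1
12pm end EV4 → 0
12pm start EV2 → 1
1pm end EV2 → 0
3pm start EV5 → 1
4pm start EV6 → 2
5pm start EV7 → 3
5:30pm end EV6 → 2
6:30pm end EV5 → 1
7pm end EV7 → 0
Peak is 3, at 5pm (EV5, EV6, EV7).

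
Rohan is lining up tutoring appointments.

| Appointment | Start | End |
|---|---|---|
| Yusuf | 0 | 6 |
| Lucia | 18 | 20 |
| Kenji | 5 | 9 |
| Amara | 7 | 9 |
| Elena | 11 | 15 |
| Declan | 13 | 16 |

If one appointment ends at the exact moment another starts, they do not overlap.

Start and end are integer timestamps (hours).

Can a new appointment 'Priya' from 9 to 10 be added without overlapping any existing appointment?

Yes — the slot is free

Yusuf: ends 6 at or before Priya starts 9 → clear.
Kenji: ends 9 at or before Priya starts 9 → clear.
Amara: ends 9 at or before Priya starts 9 → clear.
Elena: starts 11 at or after Priya ends 10 → clear.
Declan: starts 13 at or after Priya ends 10 → clear.
Lucia: starts 18 at or after Priya ends 10 → clear.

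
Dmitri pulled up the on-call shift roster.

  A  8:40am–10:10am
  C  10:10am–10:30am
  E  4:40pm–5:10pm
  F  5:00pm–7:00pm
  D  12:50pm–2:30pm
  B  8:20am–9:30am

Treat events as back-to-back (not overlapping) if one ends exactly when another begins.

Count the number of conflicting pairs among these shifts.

2

Sorted by start: B, A, C, D, E, F.
A starts before B ends → B and A overlap.
C starts after B ends; B is clear from here.
C starts exactly when A ends (back-to-back, no overlap); A is clear from here.
D starts after C ends; C is clear from here.
E starts after D ends; D is clear from here.
F starts before E ends → E and F overlap.
Overlapping pairs: A & B, E & F — 2 in total.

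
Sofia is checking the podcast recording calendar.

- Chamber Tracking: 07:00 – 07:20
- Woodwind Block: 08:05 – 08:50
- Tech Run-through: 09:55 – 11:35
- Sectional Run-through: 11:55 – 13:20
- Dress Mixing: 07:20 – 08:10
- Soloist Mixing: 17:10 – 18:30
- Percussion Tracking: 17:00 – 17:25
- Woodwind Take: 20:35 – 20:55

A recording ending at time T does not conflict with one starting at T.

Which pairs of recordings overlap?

Sorted by start: Chamber Tracking, Dress Mixing, Woodwind Block, Tech Run-through, Sectional Run-through, Percussion Tracking, Soloist Mixing, Woodwind Take.
Dress Mixing starts exactly when Chamber Tracking ends (back-to-back, no overlap); Chamber Tracking is clear from here.
Woodwind Block starts before Dress Mixing ends → Dress Mixing and Woodwind Block overlap.
Tech Run-through starts after Dress Mixing ends; Dress Mixing is clear from here.
Tech Run-through starts after Woodwind Block ends; Woodwind Block is clear from here.
Sectional Run-through starts after Tech Run-through ends; Tech Run-through is clear from here.
Percussion Tracking starts after Sectional Run-through ends; Sectional Run-through is clear from here.
Soloist Mixing starts before Percussion Tracking ends → Percussion Tracking and Soloist Mixing overlap.
Woodwind Take starts after Percussion Tracking ends.
Woodwind Take starts after Soloist Mixing ends.

Dress Mixing & Woodwind Block, Percussion Tracking & Soloist Mixing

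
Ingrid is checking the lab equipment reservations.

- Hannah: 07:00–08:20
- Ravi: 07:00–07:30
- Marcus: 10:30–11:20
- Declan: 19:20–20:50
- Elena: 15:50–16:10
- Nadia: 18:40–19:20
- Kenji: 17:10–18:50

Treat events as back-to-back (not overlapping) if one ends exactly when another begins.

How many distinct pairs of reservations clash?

Sorted by start: Hannah, Ravi, Marcus, Elena, Kenji, Nadia, Declan.
Ravi starts before Hannah ends → Hannah and Ravi overlap.
Marcus starts after Hannah ends; Hannah is clear from here.
Marcus starts after Ravi ends; Ravi is clear from here.
Elena starts after Marcus ends; Marcus is clear from here.
Kenji starts after Elena ends; Elena is clear from here.
Nadia starts before Kenji ends → Kenji and Nadia overlap.
Declan starts after Kenji ends.
Declan starts exactly when Nadia ends (back-to-back, no overlap).
Overlapping pairs: Hannah & Ravi, Kenji & Nadia — 2 in total.

2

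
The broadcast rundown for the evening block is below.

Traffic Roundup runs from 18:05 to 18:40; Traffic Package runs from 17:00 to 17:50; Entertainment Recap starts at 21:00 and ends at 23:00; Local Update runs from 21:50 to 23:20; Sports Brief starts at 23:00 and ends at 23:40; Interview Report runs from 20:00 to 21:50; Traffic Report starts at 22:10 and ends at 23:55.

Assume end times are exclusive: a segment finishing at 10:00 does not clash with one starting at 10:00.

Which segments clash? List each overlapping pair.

Entertainment Recap & Interview Report, Entertainment Recap & Local Update, Entertainment Recap & Traffic Report, Local Update & Sports Brief, Local Update & Traffic Report, Sports Brief & Traffic Report

Sorted by start: Traffic Package, Traffic Roundup, Interview Report, Entertainment Recap, Local Update, Traffic Report, Sports Brief.
Traffic Roundup starts after Traffic Package ends; Traffic Package is clear from here.
Interview Report starts after Traffic Roundup ends; Traffic Roundup is clear from here.
Entertainment Recap starts before Interview Report ends → Interview Report and Entertainment Recap overlap.
Local Update starts exactly when Interview Report ends (back-to-back, no overlap); Interview Report is clear from here.
Local Update starts before Entertainment Recap ends → Entertainment Recap and Local Update overlap.
Traffic Report starts before Entertainment Recap ends → Entertainment Recap and Traffic Report overlap.
Sports Brief starts exactly when Entertainment Recap ends (back-to-back, no overlap).
Traffic Report starts before Local Update ends → Local Update and Traffic Report overlap.
Sports Brief starts before Local Update ends → Local Update and Sports Brief overlap.
Sports Brief starts before Traffic Report ends → Traffic Report and Sports Brief overlap.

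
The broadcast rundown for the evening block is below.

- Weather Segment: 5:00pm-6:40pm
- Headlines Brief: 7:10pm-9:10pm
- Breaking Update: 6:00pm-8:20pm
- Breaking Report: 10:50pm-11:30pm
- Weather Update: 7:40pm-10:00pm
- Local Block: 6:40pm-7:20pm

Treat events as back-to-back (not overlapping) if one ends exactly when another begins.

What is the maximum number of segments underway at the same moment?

3

Sweep the timeline, counting +1 at each start and −1 at each end (ends before starts at a tie):
5:00pm start Weather Segment → 1
6:00pm start Breaking Update → 2
6:40pm end Weather Segment → 1
6:40pm start Local Block → 2
7:10pm start Headlines Brief → 3
7:20pm end Local Block → 2
7:40pm start Weather Update → 3
8:20pm end Breaking Update → 2
9:10pm end Headlines Brief → 1
10:00pm end Weather Update → 0
10:50pm start Breaking Report → 1
11:30pm end Breaking Report → 0
Peak is 3, at 7:10pm (Breaking Update, Headlines Brief, Local Block).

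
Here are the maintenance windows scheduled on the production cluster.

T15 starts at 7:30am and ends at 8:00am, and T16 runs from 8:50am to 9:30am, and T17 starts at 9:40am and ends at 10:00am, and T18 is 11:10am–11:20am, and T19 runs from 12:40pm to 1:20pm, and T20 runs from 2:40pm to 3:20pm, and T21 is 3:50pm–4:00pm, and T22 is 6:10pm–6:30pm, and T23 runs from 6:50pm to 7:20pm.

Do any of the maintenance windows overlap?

No

Two intervals overlap when each starts before the other ends.
Sorted by start: T15, T16, T17, T18, T19, T20, T21, T22, T23.
T16 starts after T15 ends, so nothing later overlaps T15 either.
T17 starts after T16 ends, so nothing later overlaps T16 either.
T18 starts after T17 ends, so nothing later overlaps T17 either.
T19 starts after T18 ends, so nothing later overlaps T18 either.
T20 starts after T19 ends, so nothing later overlaps T19 either.
T21 starts after T20 ends, so nothing later overlaps T20 either.
T22 starts after T21 ends, so nothing later overlaps T21 either.
T23 starts after T22 ends.
Every pair is clear; the schedule has no overlaps.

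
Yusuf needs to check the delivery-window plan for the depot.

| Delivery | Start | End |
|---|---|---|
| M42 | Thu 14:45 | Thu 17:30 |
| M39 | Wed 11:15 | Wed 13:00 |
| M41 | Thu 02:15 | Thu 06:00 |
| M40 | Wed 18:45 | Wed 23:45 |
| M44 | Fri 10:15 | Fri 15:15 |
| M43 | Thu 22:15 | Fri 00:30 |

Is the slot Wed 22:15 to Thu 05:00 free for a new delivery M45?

M39: ends Wed 13:00 at or before M45 starts Wed 22:15 → clear.
M40: starts Wed 18:45 before M45 ends Thu 05:00, and ends Wed 23:45 after M45 starts Wed 22:15 → overlap.
M41: starts Thu 02:15 before M45 ends Thu 05:00, and ends Thu 06:00 after M45 starts Wed 22:15 → overlap.
M42: starts Thu 14:45 at or after M45 ends Thu 05:00 → clear.
M43: starts Thu 22:15 at or after M45 ends Thu 05:00 → clear.
M44: starts Fri 10:15 at or after M45 ends Thu 05:00 → clear.
M45 overlaps M40, M41.

No — it overlaps M40, M41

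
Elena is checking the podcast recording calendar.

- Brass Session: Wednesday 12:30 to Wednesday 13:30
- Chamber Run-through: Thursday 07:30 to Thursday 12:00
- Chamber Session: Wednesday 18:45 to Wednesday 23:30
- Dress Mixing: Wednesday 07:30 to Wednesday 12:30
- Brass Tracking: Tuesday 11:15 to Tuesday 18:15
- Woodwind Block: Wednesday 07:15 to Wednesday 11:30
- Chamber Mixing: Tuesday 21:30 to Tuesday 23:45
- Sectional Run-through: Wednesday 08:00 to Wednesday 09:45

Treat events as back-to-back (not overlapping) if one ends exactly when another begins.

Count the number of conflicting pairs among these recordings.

Check each pair: they overlap iff neither finishes before the other starts.
Sorted by start: Brass Tracking, Chamber Mixing, Woodwind Block, Dress Mixing, Sectional Run-through, Brass Session, Chamber Session, Chamber Run-through.
Chamber Mixing starts after Brass Tracking ends, so Brass Tracking has no further overlaps.
Woodwind Block starts after Chamber Mixing ends, so Chamber Mixing has no further overlaps.
Dress Mixing starts before Woodwind Block ends → Woodwind Block and Dress Mixing overlap.
Sectional Run-through starts before Woodwind Block ends → Woodwind Block and Sectional Run-through overlap.
Brass Session starts after Woodwind Block ends, so Woodwind Block has no further overlaps.
Sectional Run-through starts before Dress Mixing ends → Dress Mixing and Sectional Run-through overlap.
Brass Session starts exactly when Dress Mixing ends (back-to-back, no overlap), so Dress Mixing has no further overlaps.
Brass Session starts after Sectional Run-through ends, so Sectional Run-through has no further overlaps.
Chamber Session starts after Brass Session ends, so Brass Session has no further overlaps.
Chamber Run-through starts after Chamber Session ends.
Overlapping pairs: Dress Mixing & Sectional Run-through, Dress Mixing & Woodwind Block, Sectional Run-through & Woodwind Block — 3 in total.

3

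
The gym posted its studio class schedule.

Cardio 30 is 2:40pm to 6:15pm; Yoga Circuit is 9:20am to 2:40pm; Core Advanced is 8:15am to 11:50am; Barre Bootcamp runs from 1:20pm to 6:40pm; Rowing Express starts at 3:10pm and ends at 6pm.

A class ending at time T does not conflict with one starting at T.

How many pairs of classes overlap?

5

Two intervals overlap when each starts before the other ends.
Sorted by start: Core Advanced, Yoga Circuit, Barre Bootcamp, Cardio 30, Rowing Express.
Yoga Circuit starts before Core Advanced ends → Core Advanced and Yoga Circuit overlap.
Barre Bootcamp starts after Core Advanced ends, so nothing later overlaps Core Advanced either.
Barre Bootcamp starts before Yoga Circuit ends → Yoga Circuit and Barre Bootcamp overlap.
Cardio 30 starts exactly when Yoga Circuit ends (back-to-back, no overlap), so nothing later overlaps Yoga Circuit either.
Cardio 30 starts before Barre Bootcamp ends → Barre Bootcamp and Cardio 30 overlap.
Rowing Express starts before Barre Bootcamp ends → Barre Bootcamp and Rowing Express overlap.
Rowing Express starts before Cardio 30 ends → Cardio 30 and Rowing Express overlap.
Overlapping pairs: Barre Bootcamp & Cardio 30, Barre Bootcamp & Rowing Express, Barre Bootcamp & Yoga Circuit, Cardio 30 & Rowing Express, Core Advanced & Yoga Circuit — 5 in total.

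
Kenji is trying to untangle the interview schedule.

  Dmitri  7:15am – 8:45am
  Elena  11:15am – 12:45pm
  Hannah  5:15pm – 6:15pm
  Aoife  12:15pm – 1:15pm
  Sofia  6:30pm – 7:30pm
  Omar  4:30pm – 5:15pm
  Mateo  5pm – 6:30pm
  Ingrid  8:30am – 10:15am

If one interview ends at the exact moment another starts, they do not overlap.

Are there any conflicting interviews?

Sorted by start: Dmitri, Ingrid, Elena, Aoife, Omar, Mateo, Hannah, Sofia.
Ingrid starts before Dmitri ends → Dmitri and Ingrid overlap.
That's a conflict, so the schedule is not conflict-free.

Yes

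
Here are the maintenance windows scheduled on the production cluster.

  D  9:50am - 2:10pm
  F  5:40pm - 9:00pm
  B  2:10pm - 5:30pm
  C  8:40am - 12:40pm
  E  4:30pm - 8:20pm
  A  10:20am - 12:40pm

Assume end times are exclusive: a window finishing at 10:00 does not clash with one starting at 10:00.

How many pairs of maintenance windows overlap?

Sorted by start: C, D, A, B, E, F.
D starts before C ends → C and D overlap.
A starts before C ends → C and A overlap.
B starts after C ends, so nothing later overlaps C either.
A starts before D ends → D and A overlap.
B starts exactly when D ends (back-to-back, no overlap), so nothing later overlaps D either.
B starts after A ends, so nothing later overlaps A either.
E starts before B ends → B and E overlap.
F starts after B ends.
F starts before E ends → E and F overlap.
Overlapping pairs: A & C, A & D, B & E, C & D, E & F — 5 in total.

5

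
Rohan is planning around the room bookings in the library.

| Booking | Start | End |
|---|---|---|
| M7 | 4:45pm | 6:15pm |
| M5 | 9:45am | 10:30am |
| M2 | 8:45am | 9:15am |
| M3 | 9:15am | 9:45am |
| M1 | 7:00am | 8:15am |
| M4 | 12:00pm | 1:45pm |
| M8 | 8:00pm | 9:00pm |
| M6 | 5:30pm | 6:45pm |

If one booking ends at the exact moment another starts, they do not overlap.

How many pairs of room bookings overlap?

1

Sorted by start: M1, M2, M3, M5, M4, M7, M6, M8.
M2 starts after M1 ends, so M1 has no further overlaps.
M3 starts exactly when M2 ends (back-to-back, no overlap), so M2 has no further overlaps.
M5 starts exactly when M3 ends (back-to-back, no overlap), so M3 has no further overlaps.
M4 starts after M5 ends, so M5 has no further overlaps.
M7 starts after M4 ends, so M4 has no further overlaps.
M6 starts before M7 ends → M7 and M6 overlap.
M8 starts after M7 ends.
M8 starts after M6 ends.
Overlapping pairs: M6 & M7 — 1 in total.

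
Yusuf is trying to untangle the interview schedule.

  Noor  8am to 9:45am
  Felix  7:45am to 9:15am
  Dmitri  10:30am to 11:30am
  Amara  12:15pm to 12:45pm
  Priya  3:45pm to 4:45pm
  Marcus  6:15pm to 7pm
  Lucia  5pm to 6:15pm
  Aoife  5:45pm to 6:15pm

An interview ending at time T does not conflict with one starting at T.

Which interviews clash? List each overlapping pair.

Sorted by start: Felix, Noor, Dmitri, Amara, Priya, Lucia, Aoife, Marcus.
Noor starts before Felix ends → Felix and Noor overlap.
Dmitri starts after Felix ends; Felix is clear from here.
Dmitri starts after Noor ends; Noor is clear from here.
Amara starts after Dmitri ends; Dmitri is clear from here.
Priya starts after Amara ends; Amara is clear from here.
Lucia starts after Priya ends; Priya is clear from here.
Aoife starts before Lucia ends → Lucia and Aoife overlap.
Marcus starts exactly when Lucia ends (back-to-back, no overlap).
Marcus starts exactly when Aoife ends (back-to-back, no overlap).

Aoife & Lucia, Felix & Noor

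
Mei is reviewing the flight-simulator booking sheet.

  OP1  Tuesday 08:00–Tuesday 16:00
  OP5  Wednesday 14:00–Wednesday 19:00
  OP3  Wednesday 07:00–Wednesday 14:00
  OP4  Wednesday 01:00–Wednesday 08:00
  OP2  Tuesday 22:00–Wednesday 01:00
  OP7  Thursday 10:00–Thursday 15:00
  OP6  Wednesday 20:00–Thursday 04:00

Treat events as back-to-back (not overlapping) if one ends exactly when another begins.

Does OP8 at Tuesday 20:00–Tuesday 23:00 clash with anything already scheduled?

OP1: ends Tuesday 16:00 at or before OP8 starts Tuesday 20:00 → clear.
OP2: starts Tuesday 22:00 before OP8 ends Tuesday 23:00, and ends Wednesday 01:00 after OP8 starts Tuesday 20:00 → overlap.
OP4: starts Wednesday 01:00 at or after OP8 ends Tuesday 23:00 → clear.
OP3: starts Wednesday 07:00 at or after OP8 ends Tuesday 23:00 → clear.
OP5: starts Wednesday 14:00 at or after OP8 ends Tuesday 23:00 → clear.
OP6: starts Wednesday 20:00 at or after OP8 ends Tuesday 23:00 → clear.
OP7: starts Thursday 10:00 at or after OP8 ends Tuesday 23:00 → clear.
OP8 overlaps OP2.

Yes — it overlaps OP2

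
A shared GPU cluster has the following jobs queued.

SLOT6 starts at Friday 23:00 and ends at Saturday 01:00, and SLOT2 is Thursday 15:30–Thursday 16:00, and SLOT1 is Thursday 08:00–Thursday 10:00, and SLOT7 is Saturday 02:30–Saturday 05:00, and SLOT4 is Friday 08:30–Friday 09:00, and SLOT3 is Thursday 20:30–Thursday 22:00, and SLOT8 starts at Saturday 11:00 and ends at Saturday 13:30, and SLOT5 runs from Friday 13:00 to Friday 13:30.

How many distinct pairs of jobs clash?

0

Check each pair: they overlap iff neither finishes before the other starts.
Sorted by start: SLOT1, SLOT2, SLOT3, SLOT4, SLOT5, SLOT6, SLOT7, SLOT8.
SLOT2 starts after SLOT1 ends; SLOT1 is clear from here.
SLOT3 starts after SLOT2 ends; SLOT2 is clear from here.
SLOT4 starts after SLOT3 ends; SLOT3 is clear from here.
SLOT5 starts after SLOT4 ends; SLOT4 is clear from here.
SLOT6 starts after SLOT5 ends; SLOT5 is clear from here.
SLOT7 starts after SLOT6 ends; SLOT6 is clear from here.
SLOT8 starts after SLOT7 ends.
No pair overlaps.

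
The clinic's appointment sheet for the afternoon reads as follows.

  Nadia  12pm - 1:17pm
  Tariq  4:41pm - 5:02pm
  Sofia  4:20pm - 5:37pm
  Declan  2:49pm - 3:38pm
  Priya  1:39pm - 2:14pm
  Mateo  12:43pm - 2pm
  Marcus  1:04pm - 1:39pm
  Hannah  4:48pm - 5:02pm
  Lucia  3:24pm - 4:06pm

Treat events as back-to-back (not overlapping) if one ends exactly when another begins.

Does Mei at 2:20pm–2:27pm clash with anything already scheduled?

No — it doesn't clash with anything

Nadia: ends 1:17pm at or before Mei starts 2:20pm → clear.
Mateo: ends 2pm at or before Mei starts 2:20pm → clear.
Marcus: ends 1:39pm at or before Mei starts 2:20pm → clear.
Priya: ends 2:14pm at or before Mei starts 2:20pm → clear.
Declan: starts 2:49pm at or after Mei ends 2:27pm → clear.
Lucia: starts 3:24pm at or after Mei ends 2:27pm → clear.
Sofia: starts 4:20pm at or after Mei ends 2:27pm → clear.
Tariq: starts 4:41pm at or after Mei ends 2:27pm → clear.
Hannah: starts 4:48pm at or after Mei ends 2:27pm → clear.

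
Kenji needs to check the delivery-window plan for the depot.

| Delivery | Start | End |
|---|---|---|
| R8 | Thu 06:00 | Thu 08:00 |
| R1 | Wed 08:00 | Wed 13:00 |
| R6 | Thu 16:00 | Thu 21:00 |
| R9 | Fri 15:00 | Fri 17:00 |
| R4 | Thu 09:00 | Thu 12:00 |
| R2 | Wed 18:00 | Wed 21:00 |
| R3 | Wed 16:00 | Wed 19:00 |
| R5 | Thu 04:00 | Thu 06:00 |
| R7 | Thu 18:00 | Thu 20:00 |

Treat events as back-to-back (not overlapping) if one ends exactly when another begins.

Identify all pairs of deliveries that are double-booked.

R2 & R3, R6 & R7

Sorted by start: R1, R3, R2, R5, R8, R4, R6, R7, R9.
R3 starts after R1 ends; R1 is clear from here.
R2 starts before R3 ends → R3 and R2 overlap.
R5 starts after R3 ends; R3 is clear from here.
R5 starts after R2 ends; R2 is clear from here.
R8 starts exactly when R5 ends (back-to-back, no overlap); R5 is clear from here.
R4 starts after R8 ends; R8 is clear from here.
R6 starts after R4 ends; R4 is clear from here.
R7 starts before R6 ends → R6 and R7 overlap.
R9 starts after R6 ends.
R9 starts after R7 ends.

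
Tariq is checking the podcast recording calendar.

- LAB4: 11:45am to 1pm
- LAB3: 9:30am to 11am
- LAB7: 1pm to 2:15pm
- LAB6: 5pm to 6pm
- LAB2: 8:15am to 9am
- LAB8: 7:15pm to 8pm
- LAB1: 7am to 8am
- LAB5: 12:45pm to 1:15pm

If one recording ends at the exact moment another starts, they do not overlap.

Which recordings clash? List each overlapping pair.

Check each pair: they overlap iff neither finishes before the other starts.
Sorted by start: LAB1, LAB2, LAB3, LAB4, LAB5, LAB7, LAB6, LAB8.
LAB2 starts after LAB1 ends, so nothing later overlaps LAB1 either.
LAB3 starts after LAB2 ends, so nothing later overlaps LAB2 either.
LAB4 starts after LAB3 ends, so nothing later overlaps LAB3 either.
LAB5 starts before LAB4 ends → LAB4 and LAB5 overlap.
LAB7 starts exactly when LAB4 ends (back-to-back, no overlap), so nothing later overlaps LAB4 either.
LAB7 starts before LAB5 ends → LAB5 and LAB7 overlap.
LAB6 starts after LAB5 ends, so nothing later overlaps LAB5 either.
LAB6 starts after LAB7 ends, so nothing later overlaps LAB7 either.
LAB8 starts after LAB6 ends.

LAB4 & LAB5, LAB5 & LAB7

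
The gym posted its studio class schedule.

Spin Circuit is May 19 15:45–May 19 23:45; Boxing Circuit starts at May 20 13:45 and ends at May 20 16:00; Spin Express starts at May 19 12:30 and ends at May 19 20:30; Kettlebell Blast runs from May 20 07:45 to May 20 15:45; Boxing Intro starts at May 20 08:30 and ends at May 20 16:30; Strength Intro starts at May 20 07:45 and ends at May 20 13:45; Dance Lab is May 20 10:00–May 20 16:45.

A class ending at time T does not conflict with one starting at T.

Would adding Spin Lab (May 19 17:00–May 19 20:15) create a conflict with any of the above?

Yes — it overlaps Spin Circuit, Spin Express

Spin Express: starts May 19 12:30 before Spin Lab ends May 19 20:15, and ends May 19 20:30 after Spin Lab starts May 19 17:00 → overlap.
Spin Circuit: starts May 19 15:45 before Spin Lab ends May 19 20:15, and ends May 19 23:45 after Spin Lab starts May 19 17:00 → overlap.
Kettlebell Blast: starts May 20 07:45 at or after Spin Lab ends May 19 20:15 → clear.
Strength Intro: starts May 20 07:45 at or after Spin Lab ends May 19 20:15 → clear.
Boxing Intro: starts May 20 08:30 at or after Spin Lab ends May 19 20:15 → clear.
Dance Lab: starts May 20 10:00 at or after Spin Lab ends May 19 20:15 → clear.
Boxing Circuit: starts May 20 13:45 at or after Spin Lab ends May 19 20:15 → clear.
Spin Lab overlaps Spin Circuit, Spin Express.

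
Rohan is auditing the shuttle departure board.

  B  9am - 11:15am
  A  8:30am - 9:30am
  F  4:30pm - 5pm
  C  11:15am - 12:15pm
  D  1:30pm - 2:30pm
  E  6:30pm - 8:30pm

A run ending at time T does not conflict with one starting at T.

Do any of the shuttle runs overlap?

Sorted by start: A, B, C, D, F, E.
B starts before A ends → A and B overlap.
That's a conflict, so the schedule is not conflict-free.

Yes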